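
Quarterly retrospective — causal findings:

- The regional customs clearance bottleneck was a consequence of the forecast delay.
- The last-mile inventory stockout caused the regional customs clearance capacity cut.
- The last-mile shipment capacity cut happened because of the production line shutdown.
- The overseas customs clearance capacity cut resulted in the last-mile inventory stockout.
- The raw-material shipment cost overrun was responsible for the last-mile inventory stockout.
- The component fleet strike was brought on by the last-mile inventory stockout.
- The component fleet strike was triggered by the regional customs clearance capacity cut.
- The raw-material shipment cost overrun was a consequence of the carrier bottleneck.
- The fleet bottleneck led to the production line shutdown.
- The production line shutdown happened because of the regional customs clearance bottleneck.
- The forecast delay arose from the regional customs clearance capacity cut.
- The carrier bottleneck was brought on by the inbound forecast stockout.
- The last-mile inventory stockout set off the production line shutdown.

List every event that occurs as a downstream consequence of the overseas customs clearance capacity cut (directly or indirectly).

the component fleet strike, the forecast delay, the last-mile inventory stockout, the last-mile shipment capacity cut, the production line shutdown, the regional customs clearance bottleneck, the regional customs clearance capacity cut

Direct effects: the last-mile inventory stockout.
2 steps out: the regional customs clearance capacity cut, the component fleet strike, the production line shutdown.
3 steps out: the forecast delay, the last-mile shipment capacity cut.
4 steps out: the regional customs clearance bottleneck.
Not reachable from it: the inbound forecast stockout, the carrier bottleneck, the raw-material shipment cost overrun, the fleet bottleneck.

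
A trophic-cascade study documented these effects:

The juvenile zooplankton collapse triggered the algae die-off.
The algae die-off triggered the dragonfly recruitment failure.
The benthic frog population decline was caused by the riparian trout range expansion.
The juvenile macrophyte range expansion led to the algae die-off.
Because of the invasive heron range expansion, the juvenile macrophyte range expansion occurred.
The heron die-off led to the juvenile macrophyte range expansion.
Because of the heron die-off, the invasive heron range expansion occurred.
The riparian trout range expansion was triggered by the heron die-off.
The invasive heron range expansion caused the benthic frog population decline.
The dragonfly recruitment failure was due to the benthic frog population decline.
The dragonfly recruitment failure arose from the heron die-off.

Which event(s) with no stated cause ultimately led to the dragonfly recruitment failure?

the heron die-off, the juvenile zooplankton collapse

Tracing upstream from the dragonfly recruitment failure: the dragonfly recruitment failure ← the heron die-off.
A separate upstream branch: the dragonfly recruitment failure ← the algae die-off ← the juvenile zooplankton collapse.
Each of those chain origins has no stated cause.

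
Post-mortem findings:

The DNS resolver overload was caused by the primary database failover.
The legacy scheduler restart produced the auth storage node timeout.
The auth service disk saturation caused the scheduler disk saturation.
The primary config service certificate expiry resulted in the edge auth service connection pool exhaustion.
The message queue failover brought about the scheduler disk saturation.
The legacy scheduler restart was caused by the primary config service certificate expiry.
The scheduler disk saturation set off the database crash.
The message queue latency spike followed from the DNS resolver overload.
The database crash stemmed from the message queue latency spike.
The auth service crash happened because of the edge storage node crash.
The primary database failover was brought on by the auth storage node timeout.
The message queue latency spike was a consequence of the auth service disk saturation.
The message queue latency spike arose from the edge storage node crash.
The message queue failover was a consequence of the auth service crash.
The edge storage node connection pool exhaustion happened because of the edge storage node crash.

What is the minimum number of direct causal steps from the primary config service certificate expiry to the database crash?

Shortest chain: the primary config service certificate expiry → the legacy scheduler restart → the auth storage node timeout → the primary database failover → the DNS resolver overload → the message queue latency spike → the database crash.

6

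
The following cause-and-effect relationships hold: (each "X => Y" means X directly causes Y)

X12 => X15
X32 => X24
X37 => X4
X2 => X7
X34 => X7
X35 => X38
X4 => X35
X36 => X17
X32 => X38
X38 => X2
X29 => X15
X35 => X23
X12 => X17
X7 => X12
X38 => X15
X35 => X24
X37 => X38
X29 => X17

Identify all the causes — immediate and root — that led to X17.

X12, X2, X29, X32, X34, X35, X36, X37, X38, X4, X7

Immediate causes of X17: X29, X12, X36.
Further upstream: X32, X37, X4, X35, X38, X2, X34, X7.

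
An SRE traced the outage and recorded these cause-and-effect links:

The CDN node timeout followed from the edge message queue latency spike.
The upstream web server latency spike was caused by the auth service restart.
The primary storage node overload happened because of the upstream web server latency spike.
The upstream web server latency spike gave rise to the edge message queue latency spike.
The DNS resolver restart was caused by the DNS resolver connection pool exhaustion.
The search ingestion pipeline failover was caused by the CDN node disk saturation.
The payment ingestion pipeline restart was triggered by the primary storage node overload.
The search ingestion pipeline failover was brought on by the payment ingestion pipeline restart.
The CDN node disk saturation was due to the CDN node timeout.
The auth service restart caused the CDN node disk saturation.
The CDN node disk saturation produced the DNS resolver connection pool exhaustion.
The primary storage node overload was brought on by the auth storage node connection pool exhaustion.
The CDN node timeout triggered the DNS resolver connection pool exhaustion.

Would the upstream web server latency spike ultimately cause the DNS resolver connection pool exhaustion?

There is a causal chain: the upstream web server latency spike → the edge message queue latency spike → the CDN node timeout → the DNS resolver connection pool exhaustion.

Yes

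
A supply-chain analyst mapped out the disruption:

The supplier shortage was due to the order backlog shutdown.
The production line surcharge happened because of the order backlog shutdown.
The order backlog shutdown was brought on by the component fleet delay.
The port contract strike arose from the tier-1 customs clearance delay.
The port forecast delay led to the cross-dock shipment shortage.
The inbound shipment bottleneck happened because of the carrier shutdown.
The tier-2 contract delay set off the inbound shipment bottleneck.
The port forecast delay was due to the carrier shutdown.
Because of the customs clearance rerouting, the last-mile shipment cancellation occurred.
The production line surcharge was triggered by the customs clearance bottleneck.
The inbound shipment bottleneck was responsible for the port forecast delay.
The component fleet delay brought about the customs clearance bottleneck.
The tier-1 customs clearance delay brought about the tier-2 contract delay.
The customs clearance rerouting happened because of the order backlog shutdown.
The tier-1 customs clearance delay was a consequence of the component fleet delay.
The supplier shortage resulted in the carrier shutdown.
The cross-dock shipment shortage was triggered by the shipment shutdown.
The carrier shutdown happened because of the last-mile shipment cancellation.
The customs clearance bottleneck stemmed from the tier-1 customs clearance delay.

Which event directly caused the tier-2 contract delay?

the tier-1 customs clearance delay

Upstream contributors include the component fleet delay, but only the tier-1 customs clearance delay feeds directly into the tier-2 contract delay.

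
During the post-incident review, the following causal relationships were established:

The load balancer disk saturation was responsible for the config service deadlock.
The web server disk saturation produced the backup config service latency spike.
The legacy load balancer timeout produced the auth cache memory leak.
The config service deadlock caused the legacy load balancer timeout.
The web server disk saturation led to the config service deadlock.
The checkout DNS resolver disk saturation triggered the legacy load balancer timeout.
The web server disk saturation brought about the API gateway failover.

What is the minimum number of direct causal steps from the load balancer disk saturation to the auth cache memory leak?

Shortest chain: the load balancer disk saturation → the config service deadlock → the legacy load balancer timeout → the auth cache memory leak.

3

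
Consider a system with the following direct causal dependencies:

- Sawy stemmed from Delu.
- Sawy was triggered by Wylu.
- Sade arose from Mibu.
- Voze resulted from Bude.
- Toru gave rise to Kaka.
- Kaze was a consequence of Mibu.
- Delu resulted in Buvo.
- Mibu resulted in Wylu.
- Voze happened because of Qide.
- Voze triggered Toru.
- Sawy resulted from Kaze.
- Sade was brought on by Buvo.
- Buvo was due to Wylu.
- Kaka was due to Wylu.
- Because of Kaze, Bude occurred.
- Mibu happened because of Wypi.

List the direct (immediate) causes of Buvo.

Delu, Wylu

Upstream contributors include Wypi, Mibu, but only Delu, Wylu feed directly into Buvo.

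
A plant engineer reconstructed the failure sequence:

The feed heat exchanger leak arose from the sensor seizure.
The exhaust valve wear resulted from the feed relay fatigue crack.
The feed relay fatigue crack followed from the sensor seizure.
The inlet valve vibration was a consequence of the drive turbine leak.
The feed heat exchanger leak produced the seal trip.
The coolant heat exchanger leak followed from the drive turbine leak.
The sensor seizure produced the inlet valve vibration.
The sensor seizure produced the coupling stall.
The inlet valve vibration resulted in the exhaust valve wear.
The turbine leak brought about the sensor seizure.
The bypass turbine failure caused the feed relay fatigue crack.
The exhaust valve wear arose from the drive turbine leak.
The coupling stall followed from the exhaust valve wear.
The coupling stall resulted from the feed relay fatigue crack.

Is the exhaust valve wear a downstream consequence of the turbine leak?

Yes

There is a causal chain: the turbine leak → the sensor seizure → the inlet valve vibration → the exhaust valve wear.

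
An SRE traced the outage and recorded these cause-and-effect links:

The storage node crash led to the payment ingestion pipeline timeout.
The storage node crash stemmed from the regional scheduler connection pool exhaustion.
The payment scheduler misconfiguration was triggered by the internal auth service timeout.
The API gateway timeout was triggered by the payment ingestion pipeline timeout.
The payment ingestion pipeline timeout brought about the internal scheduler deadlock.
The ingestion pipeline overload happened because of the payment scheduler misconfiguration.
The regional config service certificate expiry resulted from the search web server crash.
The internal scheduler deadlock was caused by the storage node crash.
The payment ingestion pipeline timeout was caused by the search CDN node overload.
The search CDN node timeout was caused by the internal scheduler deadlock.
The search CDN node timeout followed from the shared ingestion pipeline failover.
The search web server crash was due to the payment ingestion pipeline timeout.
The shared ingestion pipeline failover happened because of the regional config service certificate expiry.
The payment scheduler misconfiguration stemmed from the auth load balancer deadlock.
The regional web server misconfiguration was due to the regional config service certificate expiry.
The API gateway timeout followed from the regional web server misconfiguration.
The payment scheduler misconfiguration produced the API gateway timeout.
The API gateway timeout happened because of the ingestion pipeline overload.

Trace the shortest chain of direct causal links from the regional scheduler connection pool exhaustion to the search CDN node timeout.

the regional scheduler connection pool exhaustion → the storage node crash → the internal scheduler deadlock → the search CDN node timeout

the regional scheduler connection pool exhaustion → the storage node crash
the storage node crash → the internal scheduler deadlock
the internal scheduler deadlock → the search CDN node timeout
Length: 3 steps.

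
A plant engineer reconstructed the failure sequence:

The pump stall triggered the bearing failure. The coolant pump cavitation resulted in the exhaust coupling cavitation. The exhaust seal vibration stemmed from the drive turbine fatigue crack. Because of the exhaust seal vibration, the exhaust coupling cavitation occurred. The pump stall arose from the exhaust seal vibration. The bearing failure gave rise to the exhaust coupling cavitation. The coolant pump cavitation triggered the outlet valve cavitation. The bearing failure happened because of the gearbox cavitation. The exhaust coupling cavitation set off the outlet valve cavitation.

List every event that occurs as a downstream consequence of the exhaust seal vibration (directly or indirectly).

the bearing failure, the exhaust coupling cavitation, the outlet valve cavitation, the pump stall

Direct effects: the pump stall, the exhaust coupling cavitation.
2 steps out: the bearing failure, the outlet valve cavitation.
Not reachable from it: the drive turbine fatigue crack, the gearbox cavitation, the coolant pump cavitation.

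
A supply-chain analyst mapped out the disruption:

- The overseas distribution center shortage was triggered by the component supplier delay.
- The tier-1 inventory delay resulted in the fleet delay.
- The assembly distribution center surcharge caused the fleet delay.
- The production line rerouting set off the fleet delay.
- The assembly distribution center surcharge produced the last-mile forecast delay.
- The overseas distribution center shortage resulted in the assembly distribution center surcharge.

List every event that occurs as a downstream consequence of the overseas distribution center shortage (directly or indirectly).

the assembly distribution center surcharge, the fleet delay, the last-mile forecast delay

Direct effects: the assembly distribution center surcharge.
2 steps out: the fleet delay, the last-mile forecast delay.
Not reachable from it: the component supplier delay, the production line rerouting, the tier-1 inventory delay.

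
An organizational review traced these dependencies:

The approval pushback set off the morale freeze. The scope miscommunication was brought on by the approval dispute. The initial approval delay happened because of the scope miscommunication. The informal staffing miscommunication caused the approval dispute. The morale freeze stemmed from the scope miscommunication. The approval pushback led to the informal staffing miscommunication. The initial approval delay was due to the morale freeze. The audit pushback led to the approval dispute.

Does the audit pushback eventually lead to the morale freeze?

There is a causal chain: the audit pushback → the approval dispute → the scope miscommunication → the morale freeze.

Yes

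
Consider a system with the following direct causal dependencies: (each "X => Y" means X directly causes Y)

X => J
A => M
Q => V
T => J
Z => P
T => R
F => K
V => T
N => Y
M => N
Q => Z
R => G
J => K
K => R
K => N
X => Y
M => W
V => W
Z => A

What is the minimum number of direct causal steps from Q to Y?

5

Shortest chain: Q → Z → A → M → N → Y.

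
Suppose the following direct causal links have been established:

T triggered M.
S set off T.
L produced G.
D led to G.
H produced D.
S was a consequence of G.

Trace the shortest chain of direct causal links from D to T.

D → G
G → S
S → T
Length: 3 steps.

D → G → S → T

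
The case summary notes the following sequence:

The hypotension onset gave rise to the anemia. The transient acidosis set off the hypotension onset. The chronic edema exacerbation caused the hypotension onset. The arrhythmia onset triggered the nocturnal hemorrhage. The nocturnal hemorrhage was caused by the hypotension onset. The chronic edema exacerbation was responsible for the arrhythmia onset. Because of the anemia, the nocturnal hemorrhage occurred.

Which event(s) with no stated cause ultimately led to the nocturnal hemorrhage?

Tracing upstream from the nocturnal hemorrhage: the nocturnal hemorrhage ← the hypotension onset ← the chronic edema exacerbation.
A separate upstream branch: the nocturnal hemorrhage ← the hypotension onset ← the transient acidosis.
Each of those chain origins has no stated cause.

the chronic edema exacerbation, the transient acidosis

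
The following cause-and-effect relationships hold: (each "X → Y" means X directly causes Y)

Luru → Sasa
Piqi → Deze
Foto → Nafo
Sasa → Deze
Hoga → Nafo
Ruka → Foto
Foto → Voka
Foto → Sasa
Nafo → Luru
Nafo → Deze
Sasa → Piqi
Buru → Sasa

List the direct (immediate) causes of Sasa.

Buru, Foto, Luru

Upstream contributors include Ruka, Hoga, Nafo, but only Buru, Foto, Luru feed directly into Sasa.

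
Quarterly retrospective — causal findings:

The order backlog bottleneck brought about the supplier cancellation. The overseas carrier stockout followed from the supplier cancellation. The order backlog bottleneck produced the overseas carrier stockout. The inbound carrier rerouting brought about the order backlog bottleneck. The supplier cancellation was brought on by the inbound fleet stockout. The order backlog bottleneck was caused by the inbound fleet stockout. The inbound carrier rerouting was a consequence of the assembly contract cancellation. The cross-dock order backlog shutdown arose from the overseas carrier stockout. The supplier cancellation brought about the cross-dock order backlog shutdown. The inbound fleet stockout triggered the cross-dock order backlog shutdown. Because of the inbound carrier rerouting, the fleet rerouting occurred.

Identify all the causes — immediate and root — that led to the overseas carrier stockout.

the assembly contract cancellation, the inbound carrier rerouting, the inbound fleet stockout, the order backlog bottleneck, the supplier cancellation

Immediate causes of the overseas carrier stockout: the order backlog bottleneck, the supplier cancellation.
Further upstream: the assembly contract cancellation, the inbound carrier rerouting, the inbound fleet stockout.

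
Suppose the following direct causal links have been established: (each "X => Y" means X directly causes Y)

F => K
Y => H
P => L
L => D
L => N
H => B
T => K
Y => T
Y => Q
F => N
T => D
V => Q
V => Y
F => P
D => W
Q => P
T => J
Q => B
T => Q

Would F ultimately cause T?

F leads to K, P, L, D, W, N; T is not among them.

No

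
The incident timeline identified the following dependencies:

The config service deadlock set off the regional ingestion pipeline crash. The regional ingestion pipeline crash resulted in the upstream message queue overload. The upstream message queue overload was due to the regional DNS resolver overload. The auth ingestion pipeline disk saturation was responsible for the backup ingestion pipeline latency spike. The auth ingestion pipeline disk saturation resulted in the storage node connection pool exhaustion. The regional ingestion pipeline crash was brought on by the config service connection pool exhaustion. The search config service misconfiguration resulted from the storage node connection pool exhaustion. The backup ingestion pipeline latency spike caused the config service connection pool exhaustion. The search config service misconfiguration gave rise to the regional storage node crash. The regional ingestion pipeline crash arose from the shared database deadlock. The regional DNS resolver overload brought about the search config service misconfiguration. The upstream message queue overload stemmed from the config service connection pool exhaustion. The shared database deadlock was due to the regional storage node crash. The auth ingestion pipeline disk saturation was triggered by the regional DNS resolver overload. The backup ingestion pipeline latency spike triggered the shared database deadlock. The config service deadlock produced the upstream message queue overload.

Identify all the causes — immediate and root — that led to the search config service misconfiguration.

the auth ingestion pipeline disk saturation, the regional DNS resolver overload, the storage node connection pool exhaustion

Immediate causes of the search config service misconfiguration: the regional DNS resolver overload, the storage node connection pool exhaustion.
Further upstream: the auth ingestion pipeline disk saturation.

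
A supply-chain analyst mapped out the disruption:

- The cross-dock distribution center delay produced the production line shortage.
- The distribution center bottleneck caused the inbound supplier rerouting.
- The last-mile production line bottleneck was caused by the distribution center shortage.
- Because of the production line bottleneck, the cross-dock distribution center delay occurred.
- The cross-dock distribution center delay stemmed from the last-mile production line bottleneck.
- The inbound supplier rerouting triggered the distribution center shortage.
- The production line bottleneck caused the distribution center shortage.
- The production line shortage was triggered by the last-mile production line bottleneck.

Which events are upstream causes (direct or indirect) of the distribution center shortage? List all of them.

the distribution center bottleneck, the inbound supplier rerouting, the production line bottleneck

Immediate causes of the distribution center shortage: the production line bottleneck, the inbound supplier rerouting.
Further upstream: the distribution center bottleneck.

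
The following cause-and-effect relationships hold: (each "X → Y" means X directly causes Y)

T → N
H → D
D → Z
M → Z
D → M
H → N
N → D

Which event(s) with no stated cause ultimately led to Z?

Tracing upstream from Z: Z ← D ← H.
A separate upstream branch: Z ← D ← N ← T.
Each of those chain origins has no stated cause.

H, T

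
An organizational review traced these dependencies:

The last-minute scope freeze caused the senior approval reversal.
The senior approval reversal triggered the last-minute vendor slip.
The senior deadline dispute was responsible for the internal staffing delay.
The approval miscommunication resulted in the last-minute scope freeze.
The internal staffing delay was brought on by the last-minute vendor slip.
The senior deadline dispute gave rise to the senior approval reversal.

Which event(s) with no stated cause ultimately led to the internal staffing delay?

the approval miscommunication, the senior deadline dispute

Tracing upstream from the internal staffing delay: the internal staffing delay ← the senior deadline dispute.
A separate upstream branch: the internal staffing delay ← the last-minute vendor slip ← the senior approval reversal ← the last-minute scope freeze ← the approval miscommunication.
Each of those chain origins has no stated cause.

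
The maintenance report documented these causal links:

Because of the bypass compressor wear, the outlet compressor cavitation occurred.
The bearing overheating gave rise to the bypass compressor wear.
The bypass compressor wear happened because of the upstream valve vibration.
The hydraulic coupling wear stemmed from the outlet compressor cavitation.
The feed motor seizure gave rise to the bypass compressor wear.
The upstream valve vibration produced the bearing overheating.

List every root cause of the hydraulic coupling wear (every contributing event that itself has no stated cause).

Tracing upstream from the hydraulic coupling wear: the hydraulic coupling wear ← the outlet compressor cavitation ← the bypass compressor wear ← the upstream valve vibration.
A separate upstream branch: the hydraulic coupling wear ← the outlet compressor cavitation ← the bypass compressor wear ← the feed motor seizure.
Each of those chain origins has no stated cause.

the feed motor seizure, the upstream valve vibration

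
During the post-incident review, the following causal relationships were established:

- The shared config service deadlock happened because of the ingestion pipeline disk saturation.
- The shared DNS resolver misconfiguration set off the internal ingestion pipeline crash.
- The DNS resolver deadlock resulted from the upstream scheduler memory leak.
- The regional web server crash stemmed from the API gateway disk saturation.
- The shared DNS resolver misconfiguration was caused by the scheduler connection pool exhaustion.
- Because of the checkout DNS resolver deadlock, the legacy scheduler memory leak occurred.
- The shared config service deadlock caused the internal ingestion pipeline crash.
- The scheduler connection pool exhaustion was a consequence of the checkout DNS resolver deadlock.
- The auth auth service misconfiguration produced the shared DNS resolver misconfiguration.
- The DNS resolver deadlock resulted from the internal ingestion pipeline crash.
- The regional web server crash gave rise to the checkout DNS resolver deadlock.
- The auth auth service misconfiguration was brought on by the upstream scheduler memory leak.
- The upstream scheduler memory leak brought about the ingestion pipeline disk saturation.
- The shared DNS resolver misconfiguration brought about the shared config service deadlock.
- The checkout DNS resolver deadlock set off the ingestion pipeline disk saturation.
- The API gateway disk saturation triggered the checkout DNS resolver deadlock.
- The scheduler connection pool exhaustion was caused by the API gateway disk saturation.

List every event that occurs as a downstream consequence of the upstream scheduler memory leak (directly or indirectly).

the DNS resolver deadlock, the auth auth service misconfiguration, the ingestion pipeline disk saturation, the internal ingestion pipeline crash, the shared DNS resolver misconfiguration, the shared config service deadlock

Direct effects: the ingestion pipeline disk saturation, the auth auth service misconfiguration, the DNS resolver deadlock.
2 steps out: the shared DNS resolver misconfiguration, the shared config service deadlock.
3 steps out: the internal ingestion pipeline crash.
Not reachable from it: the API gateway disk saturation, the regional web server crash, the checkout DNS resolver deadlock, the scheduler connection pool exhaustion, the legacy scheduler memory leak.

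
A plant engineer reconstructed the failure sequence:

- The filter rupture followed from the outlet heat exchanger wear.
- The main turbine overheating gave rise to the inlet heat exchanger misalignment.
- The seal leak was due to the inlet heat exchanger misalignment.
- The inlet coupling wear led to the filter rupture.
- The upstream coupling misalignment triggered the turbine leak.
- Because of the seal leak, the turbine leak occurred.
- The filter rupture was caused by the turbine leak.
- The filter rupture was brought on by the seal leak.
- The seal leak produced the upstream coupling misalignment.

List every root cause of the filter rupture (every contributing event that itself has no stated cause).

Tracing upstream from the filter rupture: the filter rupture ← the seal leak ← the inlet heat exchanger misalignment ← the main turbine overheating.
A separate upstream branch: the filter rupture ← the outlet heat exchanger wear.
A separate upstream branch: the filter rupture ← the inlet coupling wear.
Each of those chain origins has no stated cause.

the inlet coupling wear, the main turbine overheating, the outlet heat exchanger wear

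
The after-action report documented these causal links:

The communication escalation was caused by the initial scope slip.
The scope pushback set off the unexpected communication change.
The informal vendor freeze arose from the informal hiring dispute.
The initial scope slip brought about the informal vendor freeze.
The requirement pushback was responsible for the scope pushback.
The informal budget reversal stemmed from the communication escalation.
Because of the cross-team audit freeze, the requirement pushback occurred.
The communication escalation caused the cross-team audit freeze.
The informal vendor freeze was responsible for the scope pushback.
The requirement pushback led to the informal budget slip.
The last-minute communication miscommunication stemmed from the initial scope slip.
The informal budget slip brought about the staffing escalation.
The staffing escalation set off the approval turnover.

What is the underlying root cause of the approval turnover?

the initial scope slip

Tracing upstream from the approval turnover: the approval turnover ← the staffing escalation ← the informal budget slip ← the requirement pushback ← the cross-team audit freeze ← the communication escalation ← the initial scope slip.
The initial scope slip has no stated cause, so it is the root.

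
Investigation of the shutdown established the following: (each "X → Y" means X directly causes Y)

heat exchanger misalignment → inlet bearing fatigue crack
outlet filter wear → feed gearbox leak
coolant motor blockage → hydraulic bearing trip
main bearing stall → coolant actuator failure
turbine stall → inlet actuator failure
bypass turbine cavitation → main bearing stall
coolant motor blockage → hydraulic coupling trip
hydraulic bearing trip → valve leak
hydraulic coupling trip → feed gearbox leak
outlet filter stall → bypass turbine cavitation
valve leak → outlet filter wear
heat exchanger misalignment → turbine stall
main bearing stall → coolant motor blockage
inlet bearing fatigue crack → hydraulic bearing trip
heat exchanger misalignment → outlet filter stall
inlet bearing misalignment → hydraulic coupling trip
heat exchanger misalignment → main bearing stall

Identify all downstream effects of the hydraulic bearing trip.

the feed gearbox leak, the outlet filter wear, the valve leak

Direct effects: the valve leak.
2 steps out: the outlet filter wear.
3 steps out: the feed gearbox leak.
Not reachable from it: the heat exchanger misalignment, the outlet filter stall, the bypass turbine cavitation, the inlet bearing fatigue crack, the main bearing stall, the coolant actuator failure, the inlet bearing misalignment, the coolant motor blockage, the turbine stall, the hydraulic coupling trip, the inlet actuator failure.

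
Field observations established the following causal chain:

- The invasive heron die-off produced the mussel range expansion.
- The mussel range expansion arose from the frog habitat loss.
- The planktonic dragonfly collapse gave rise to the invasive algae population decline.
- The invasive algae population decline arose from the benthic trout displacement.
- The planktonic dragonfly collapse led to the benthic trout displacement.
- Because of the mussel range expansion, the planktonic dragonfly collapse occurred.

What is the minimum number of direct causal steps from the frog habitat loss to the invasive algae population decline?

Shortest chain: the frog habitat loss → the mussel range expansion → the planktonic dragonfly collapse → the invasive algae population decline.

3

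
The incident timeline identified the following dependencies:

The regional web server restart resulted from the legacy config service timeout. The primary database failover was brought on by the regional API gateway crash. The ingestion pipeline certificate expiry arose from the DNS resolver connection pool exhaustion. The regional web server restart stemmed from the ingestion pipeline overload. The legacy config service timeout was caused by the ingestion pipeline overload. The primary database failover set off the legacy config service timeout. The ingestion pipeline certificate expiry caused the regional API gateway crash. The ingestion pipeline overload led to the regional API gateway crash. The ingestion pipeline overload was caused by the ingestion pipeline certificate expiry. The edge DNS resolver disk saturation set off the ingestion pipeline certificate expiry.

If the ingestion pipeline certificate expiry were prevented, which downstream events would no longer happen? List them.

Downstream of the ingestion pipeline certificate expiry: the ingestion pipeline overload, the regional API gateway crash, the primary database failover, the legacy config service timeout, the regional web server restart.

the ingestion pipeline overload, the legacy config service timeout, the primary database failover, the regional API gateway crash, the regional web server restart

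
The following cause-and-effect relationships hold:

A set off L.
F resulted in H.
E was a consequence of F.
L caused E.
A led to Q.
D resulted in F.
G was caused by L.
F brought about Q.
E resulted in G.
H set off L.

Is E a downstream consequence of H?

Yes

There is a causal chain: H → L → E.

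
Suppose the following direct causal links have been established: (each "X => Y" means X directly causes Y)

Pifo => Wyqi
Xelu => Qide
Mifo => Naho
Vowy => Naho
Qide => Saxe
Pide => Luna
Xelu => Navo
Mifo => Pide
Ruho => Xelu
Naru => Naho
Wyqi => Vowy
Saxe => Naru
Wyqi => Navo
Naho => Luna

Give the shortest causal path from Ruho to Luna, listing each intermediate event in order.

Ruho → Xelu
Xelu → Qide
Qide → Saxe
Saxe → Naru
Naru → Naho
Naho → Luna
Length: 6 steps.

Ruho → Xelu → Qide → Saxe → Naru → Naho → Luna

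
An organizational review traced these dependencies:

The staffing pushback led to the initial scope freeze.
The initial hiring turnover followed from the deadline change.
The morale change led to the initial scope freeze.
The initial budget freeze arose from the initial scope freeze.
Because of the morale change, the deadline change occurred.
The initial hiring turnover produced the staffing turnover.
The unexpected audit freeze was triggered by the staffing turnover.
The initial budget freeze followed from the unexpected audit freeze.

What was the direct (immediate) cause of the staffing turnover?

the initial hiring turnover

Upstream contributors include the morale change, the deadline change, but only the initial hiring turnover feeds directly into the staffing turnover.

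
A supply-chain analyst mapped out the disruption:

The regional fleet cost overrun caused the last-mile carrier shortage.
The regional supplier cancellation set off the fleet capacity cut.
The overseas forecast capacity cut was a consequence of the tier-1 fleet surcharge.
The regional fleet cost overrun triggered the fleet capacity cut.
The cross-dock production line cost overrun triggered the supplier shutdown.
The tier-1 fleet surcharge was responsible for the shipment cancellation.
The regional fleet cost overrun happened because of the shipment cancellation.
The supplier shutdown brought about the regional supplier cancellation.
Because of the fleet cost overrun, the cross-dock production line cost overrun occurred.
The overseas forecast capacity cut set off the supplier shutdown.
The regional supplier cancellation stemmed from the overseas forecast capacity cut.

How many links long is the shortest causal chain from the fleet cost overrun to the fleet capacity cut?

Shortest chain: the fleet cost overrun → the cross-dock production line cost overrun → the supplier shutdown → the regional supplier cancellation → the fleet capacity cut.

4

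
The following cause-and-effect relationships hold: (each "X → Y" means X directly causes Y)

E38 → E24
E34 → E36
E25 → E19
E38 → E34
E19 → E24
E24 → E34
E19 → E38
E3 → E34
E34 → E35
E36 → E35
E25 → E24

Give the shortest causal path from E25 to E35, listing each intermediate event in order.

E25 → E24 → E34 → E35

E25 → E24
E24 → E34
E34 → E35
Length: 3 steps.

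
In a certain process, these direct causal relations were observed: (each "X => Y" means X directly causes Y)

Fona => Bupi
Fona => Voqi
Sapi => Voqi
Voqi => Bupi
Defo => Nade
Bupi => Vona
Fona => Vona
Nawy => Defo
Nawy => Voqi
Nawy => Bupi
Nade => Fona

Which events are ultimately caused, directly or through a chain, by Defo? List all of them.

Bupi, Fona, Nade, Vona, Voqi

Direct effects: Nade.
2 steps out: Fona.
3 steps out: Voqi, Bupi, Vona.
Not reachable from it: Sapi, Nawy.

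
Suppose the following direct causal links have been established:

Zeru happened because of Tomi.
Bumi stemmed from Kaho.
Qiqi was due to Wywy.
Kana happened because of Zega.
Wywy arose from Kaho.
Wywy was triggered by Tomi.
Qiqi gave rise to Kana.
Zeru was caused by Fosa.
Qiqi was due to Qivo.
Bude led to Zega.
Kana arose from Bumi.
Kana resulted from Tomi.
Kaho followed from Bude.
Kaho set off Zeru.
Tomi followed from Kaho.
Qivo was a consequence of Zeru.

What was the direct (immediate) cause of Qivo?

Upstream contributors include Fosa, Bude, Kaho, Tomi, but only Zeru feeds directly into Qivo.

Zeru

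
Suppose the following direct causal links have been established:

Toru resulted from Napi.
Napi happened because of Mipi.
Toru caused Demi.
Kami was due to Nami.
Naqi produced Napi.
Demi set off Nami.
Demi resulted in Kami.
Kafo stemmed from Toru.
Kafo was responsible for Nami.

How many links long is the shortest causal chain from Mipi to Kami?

Shortest chain: Mipi → Napi → Toru → Demi → Kami.

4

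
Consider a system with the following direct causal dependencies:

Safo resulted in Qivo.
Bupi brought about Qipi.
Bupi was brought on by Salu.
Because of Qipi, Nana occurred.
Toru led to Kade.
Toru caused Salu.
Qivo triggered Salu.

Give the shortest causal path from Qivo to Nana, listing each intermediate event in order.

Qivo → Salu → Bupi → Qipi → Nana

Qivo → Salu
Salu → Bupi
Bupi → Qipi
Qipi → Nana
Length: 4 steps.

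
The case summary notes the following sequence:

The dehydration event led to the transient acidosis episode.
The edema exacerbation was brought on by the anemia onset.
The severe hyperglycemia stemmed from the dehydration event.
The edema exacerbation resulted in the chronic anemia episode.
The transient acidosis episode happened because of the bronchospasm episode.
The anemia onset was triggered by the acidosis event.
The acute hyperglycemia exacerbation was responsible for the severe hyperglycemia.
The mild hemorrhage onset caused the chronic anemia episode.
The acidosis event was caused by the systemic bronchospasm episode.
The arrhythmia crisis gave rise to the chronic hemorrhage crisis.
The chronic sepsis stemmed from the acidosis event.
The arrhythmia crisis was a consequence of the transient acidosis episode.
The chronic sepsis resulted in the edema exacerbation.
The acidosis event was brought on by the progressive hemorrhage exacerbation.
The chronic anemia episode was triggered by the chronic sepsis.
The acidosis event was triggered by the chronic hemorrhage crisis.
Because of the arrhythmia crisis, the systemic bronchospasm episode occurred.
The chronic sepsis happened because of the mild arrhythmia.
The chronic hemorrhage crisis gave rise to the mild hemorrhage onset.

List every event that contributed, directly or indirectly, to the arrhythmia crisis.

Immediate cause of the arrhythmia crisis: the transient acidosis episode.
Further upstream: the dehydration event, the bronchospasm episode.

the bronchospasm episode, the dehydration event, the transient acidosis episode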